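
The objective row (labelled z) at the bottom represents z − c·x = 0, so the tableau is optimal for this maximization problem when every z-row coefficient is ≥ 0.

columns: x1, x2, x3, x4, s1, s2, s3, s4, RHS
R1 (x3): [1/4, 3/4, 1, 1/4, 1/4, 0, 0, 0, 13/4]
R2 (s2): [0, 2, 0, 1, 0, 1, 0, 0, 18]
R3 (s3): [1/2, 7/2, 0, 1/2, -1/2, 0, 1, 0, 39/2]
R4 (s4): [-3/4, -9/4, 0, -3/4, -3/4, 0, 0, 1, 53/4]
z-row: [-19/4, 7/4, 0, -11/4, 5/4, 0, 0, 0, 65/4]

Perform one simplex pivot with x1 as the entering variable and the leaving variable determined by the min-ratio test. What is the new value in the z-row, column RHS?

78

Ratio test on column x1 — row 1: (13/4)/(1/4) = 13; row 2: entry 0 ≤ 0; row 3: (39/2)/(1/2) = 39; row 4: entry -3/4 ≤ 0. Minimum is 13 at row 1 (x3 leaves); pivot element 1/4.
Divide row 1 by 1/4; eliminate column x1 from the other rows.
z-row update in column RHS: 65/4 − (-19/4)·13 = 78.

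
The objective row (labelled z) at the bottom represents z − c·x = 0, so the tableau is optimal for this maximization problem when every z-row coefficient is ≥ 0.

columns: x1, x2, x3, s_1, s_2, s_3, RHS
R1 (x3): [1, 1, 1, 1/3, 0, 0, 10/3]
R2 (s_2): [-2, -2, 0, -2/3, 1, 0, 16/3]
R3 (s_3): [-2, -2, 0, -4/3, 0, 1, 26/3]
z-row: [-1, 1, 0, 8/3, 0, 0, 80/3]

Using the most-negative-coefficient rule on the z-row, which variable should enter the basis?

x1

Negative z-row entries: x1: -1.
The most negative is -1 in column x1, so x1 enters.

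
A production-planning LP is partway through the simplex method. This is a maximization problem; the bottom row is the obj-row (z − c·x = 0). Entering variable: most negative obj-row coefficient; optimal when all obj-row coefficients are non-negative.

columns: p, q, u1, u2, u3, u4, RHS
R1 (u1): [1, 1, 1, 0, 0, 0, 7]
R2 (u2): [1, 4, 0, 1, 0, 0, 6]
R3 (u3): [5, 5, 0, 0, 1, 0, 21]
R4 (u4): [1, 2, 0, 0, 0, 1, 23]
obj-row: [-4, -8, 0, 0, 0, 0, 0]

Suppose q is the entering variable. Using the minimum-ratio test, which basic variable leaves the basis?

Column q entries and ratios — u1: 7/1 = 7; u2: 6/4 = 3/2; u3: 21/5 = 21/5; u4: 23/2 = 23/2.
Smallest ratio is 3/2 in the row of u2, so u2 leaves.

u2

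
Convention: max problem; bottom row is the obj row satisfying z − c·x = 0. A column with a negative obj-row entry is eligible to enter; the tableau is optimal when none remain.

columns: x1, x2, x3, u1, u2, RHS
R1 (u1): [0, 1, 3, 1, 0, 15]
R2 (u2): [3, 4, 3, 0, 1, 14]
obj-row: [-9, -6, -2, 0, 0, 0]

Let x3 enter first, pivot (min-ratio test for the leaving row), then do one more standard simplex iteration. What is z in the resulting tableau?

42

Ratio test on column x3 — row 1: 15/3 = 5; row 2: 14/3 = 14/3. Minimum is 14/3 at row 2 (u2 leaves); pivot element 3.
Pivot on row 2; the obj-row RHS becomes 0 − (-2)·(14/3) = 28/3.
Next entering variable (most negative obj-row entry -7): x1.
Ratio test on column x1 — row 1: entry -3 ≤ 0; row 2: (14/3)/1 = 14/3. Minimum is 14/3 at row 2 (x3 leaves); pivot element 1.
After the second pivot the obj-row RHS is 28/3 − (-7)·(14/3) = 42.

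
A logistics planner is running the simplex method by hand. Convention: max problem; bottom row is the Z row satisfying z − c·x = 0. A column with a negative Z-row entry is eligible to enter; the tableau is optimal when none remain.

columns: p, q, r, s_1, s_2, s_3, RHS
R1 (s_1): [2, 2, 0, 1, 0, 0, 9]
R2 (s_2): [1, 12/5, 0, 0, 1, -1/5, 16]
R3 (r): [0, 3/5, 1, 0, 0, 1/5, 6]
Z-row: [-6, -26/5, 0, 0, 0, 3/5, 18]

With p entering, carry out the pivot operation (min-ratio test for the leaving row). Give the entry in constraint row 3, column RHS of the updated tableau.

6

Ratio test on column p — row 1: 9/2 = 9/2; row 2: 16/1 = 16; row 3: entry 0 ≤ 0. Minimum is 9/2 at row 1 (s_1 leaves); pivot element 2.
Divide row 1 by 2; eliminate column p from the other rows.
Row 3 update in column RHS: 6 − 0·(9/2) = 6.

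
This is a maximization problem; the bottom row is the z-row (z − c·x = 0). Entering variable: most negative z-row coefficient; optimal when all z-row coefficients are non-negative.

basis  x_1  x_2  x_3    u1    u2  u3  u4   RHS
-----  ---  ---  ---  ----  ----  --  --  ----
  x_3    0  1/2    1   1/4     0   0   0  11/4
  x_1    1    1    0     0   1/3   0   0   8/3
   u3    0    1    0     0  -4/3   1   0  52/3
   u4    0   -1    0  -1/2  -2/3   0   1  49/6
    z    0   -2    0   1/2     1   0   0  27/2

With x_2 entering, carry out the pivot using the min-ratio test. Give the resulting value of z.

Ratio test on column x_2 — row 1: (11/4)/(1/2) = 11/2; row 2: (8/3)/1 = 8/3; row 3: (52/3)/1 = 52/3; row 4: entry -1 ≤ 0. Minimum is 8/3 at row 2 (x_1 leaves); pivot element 1.
Pivot on row 2; the z-row RHS becomes 27/2 − (-2)·(8/3) = 113/6.

113/6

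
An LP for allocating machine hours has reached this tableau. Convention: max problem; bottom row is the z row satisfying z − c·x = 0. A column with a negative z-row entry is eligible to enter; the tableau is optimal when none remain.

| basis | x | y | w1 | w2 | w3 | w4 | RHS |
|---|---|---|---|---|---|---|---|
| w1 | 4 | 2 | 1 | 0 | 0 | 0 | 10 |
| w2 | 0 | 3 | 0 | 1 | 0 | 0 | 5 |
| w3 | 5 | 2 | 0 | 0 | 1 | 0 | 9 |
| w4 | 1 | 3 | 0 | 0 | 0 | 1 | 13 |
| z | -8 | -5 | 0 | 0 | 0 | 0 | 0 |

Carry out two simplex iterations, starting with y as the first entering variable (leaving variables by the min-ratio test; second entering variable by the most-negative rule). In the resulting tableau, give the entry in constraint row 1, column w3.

-4/5

Ratio test on column y — row 1: 10/2 = 5; row 2: 5/3 = 5/3; row 3: 9/2 = 9/2; row 4: 13/3 = 13/3. Minimum is 5/3 at row 2 (w2 leaves); pivot element 3.
Divide row 2 by 3; eliminate column y from the other rows.
Second iteration: most negative z-row entry is -8 in column x, so x enters.
Ratio test on column x — row 1: (20/3)/4 = 5/3; row 2: entry 0 ≤ 0; row 3: (17/3)/5 = 17/15; row 4: 8/1 = 8. Minimum is 17/15 at row 3 (w3 leaves); pivot element 5.
Divide row 3 by 5; eliminate column x from the other rows.
After both pivots, the entry at constraint row 1, column w3 is -4/5.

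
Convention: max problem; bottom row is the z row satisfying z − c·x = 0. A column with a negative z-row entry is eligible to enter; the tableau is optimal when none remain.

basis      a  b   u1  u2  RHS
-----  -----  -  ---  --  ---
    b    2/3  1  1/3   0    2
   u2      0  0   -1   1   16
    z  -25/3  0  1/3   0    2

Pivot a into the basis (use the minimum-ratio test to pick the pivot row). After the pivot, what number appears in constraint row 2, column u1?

-1

Ratio test on column a — row 1: 2/(2/3) = 3; row 2: entry 0 ≤ 0. Minimum is 3 at row 1 (b leaves); pivot element 2/3.
Divide row 1 by 2/3; eliminate column a from the other rows.
Row 2 update in column u1: -1 − 0·(1/2) = -1.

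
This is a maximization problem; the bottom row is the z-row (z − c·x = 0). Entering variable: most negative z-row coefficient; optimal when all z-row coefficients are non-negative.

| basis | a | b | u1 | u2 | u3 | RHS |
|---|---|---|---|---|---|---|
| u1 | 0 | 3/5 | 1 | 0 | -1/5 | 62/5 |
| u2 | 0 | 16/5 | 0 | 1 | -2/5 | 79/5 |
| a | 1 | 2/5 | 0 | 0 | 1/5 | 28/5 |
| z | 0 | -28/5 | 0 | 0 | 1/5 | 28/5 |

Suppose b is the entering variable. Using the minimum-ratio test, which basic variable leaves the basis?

u2

Column b entries and ratios — u1: (62/5)/(3/5) = 62/3; u2: (79/5)/(16/5) = 79/16; a: (28/5)/(2/5) = 14.
Smallest ratio is 79/16 in the row of u2, so u2 leaves.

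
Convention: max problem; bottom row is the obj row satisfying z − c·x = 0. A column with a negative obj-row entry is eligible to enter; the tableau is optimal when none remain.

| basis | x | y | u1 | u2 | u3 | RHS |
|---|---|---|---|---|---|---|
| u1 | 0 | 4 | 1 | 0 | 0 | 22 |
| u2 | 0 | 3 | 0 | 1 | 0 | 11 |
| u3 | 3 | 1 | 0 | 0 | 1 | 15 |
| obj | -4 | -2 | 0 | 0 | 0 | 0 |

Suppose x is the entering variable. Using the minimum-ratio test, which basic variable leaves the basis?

u3

Column x entries and ratios — u1: 0 ≤ 0, skip; u2: 0 ≤ 0, skip; u3: 15/3 = 5.
Smallest ratio is 5 in the row of u3, so u3 leaves.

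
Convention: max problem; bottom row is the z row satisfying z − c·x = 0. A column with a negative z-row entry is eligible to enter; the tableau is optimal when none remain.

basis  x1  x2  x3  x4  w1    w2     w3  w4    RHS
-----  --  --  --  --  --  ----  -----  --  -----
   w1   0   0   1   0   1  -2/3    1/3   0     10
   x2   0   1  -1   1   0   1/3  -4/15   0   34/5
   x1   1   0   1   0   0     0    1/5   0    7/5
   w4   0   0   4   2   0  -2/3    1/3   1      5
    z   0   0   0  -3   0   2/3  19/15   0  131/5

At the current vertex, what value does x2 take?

x2 is basic (row 2); its value is the RHS of that row, 34/5.

34/5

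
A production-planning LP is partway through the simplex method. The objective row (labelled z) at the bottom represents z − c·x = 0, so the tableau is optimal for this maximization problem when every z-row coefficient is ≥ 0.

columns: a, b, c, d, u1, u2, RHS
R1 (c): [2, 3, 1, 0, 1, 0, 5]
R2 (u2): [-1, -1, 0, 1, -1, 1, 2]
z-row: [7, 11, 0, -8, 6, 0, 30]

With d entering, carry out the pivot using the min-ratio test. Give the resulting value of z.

46

Ratio test on column d — row 1: entry 0 ≤ 0; row 2: 2/1 = 2. Minimum is 2 at row 2 (u2 leaves); pivot element 1.
Pivot on row 2; the z-row RHS becomes 30 − (-8)·2 = 46.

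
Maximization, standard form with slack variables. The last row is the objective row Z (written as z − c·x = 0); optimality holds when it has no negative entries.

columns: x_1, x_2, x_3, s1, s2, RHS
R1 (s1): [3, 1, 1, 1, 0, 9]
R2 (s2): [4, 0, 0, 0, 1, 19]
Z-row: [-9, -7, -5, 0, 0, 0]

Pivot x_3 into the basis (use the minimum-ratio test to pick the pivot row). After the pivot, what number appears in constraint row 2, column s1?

0

Ratio test on column x_3 — row 1: 9/1 = 9; row 2: entry 0 ≤ 0. Minimum is 9 at row 1 (s1 leaves); pivot element 1.
Divide row 1 by 1; eliminate column x_3 from the other rows.
Row 2 update in column s1: 0 − 0·1 = 0.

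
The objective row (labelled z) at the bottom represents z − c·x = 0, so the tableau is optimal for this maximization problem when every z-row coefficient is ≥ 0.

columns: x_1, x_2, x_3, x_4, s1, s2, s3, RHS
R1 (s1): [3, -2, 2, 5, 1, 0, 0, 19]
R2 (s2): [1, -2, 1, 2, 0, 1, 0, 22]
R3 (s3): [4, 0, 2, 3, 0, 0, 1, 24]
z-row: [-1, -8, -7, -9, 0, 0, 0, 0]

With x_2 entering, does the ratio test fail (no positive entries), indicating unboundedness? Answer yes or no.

yes

Every constraint-row entry in column x_2 is ≤ 0, so increasing x_2 is unbounded.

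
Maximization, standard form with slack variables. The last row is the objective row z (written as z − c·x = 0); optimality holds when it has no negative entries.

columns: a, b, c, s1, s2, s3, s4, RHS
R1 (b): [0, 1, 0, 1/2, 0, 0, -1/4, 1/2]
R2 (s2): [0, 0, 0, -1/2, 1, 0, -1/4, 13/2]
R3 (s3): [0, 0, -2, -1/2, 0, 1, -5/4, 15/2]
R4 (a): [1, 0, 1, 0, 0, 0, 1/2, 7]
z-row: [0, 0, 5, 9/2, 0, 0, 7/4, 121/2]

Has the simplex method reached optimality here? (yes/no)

Every z-row coefficient is ≥ 0, so the tableau is optimal.

yes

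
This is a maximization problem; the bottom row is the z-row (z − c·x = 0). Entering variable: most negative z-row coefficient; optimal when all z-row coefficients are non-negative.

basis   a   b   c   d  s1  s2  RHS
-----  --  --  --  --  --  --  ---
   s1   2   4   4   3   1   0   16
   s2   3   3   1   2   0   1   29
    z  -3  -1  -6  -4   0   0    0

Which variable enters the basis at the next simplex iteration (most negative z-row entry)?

Negative z-row entries: a: -3, b: -1, c: -6, d: -4.
The most negative is -6 in column c, so c enters.

c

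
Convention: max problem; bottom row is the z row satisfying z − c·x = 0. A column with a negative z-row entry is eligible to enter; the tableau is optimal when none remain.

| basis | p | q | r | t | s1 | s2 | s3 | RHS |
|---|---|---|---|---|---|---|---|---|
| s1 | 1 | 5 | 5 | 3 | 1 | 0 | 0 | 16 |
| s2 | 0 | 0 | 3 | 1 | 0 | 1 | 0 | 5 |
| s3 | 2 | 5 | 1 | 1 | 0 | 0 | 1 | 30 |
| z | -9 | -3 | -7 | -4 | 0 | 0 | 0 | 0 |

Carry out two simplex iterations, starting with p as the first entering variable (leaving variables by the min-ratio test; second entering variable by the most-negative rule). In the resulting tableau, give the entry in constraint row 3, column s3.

5/9

Ratio test on column p — row 1: 16/1 = 16; row 2: entry 0 ≤ 0; row 3: 30/2 = 15. Minimum is 15 at row 3 (s3 leaves); pivot element 2.
Divide row 3 by 2; eliminate column p from the other rows.
Second iteration: most negative z-row entry is -5/2 in column r, so r enters.
Ratio test on column r — row 1: 1/(9/2) = 2/9; row 2: 5/3 = 5/3; row 3: 15/(1/2) = 30. Minimum is 2/9 at row 1 (s1 leaves); pivot element 9/2.
Divide row 1 by 9/2; eliminate column r from the other rows.
After both pivots, the entry at constraint row 3, column s3 is 5/9.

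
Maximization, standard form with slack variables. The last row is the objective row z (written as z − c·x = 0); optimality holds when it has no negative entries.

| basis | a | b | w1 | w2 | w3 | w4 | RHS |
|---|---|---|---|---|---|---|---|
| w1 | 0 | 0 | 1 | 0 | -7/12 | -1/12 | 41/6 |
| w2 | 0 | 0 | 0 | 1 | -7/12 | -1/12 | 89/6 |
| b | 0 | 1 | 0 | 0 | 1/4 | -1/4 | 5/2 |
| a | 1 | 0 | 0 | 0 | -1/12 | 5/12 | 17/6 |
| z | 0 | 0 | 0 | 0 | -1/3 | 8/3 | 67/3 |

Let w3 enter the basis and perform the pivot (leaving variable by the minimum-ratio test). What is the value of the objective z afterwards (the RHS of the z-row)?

Ratio test on column w3 — row 1: entry -7/12 ≤ 0; row 2: entry -7/12 ≤ 0; row 3: (5/2)/(1/4) = 10; row 4: entry -1/12 ≤ 0. Minimum is 10 at row 3 (b leaves); pivot element 1/4.
Pivot on row 3; the z-row RHS becomes 67/3 − (-1/3)·10 = 77/3.

77/3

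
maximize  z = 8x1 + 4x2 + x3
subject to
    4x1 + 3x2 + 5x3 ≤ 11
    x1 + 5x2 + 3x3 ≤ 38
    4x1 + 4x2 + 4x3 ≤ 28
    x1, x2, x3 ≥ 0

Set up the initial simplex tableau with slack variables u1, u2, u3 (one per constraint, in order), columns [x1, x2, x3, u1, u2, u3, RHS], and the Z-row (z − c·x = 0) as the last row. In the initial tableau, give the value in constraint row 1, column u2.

0

Slack u2 belongs to constraint 2; its column is the unit vector e_2, so the entry in row 1 is 0.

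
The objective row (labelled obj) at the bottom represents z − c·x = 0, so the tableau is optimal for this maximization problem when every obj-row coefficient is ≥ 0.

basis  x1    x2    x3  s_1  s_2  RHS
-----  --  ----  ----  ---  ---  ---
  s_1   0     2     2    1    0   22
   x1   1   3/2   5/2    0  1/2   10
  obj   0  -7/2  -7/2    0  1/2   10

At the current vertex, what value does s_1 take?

22

s_1 is basic (row 1); its value is the RHS of that row, 22.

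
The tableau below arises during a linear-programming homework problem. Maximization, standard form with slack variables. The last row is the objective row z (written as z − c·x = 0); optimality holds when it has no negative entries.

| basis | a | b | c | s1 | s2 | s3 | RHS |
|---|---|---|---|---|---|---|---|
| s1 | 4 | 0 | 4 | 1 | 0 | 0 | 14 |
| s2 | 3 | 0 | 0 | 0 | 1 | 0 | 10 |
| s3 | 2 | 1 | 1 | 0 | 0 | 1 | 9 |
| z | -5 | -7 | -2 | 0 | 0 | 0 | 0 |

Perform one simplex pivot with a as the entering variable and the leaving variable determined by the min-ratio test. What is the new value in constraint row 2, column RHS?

Ratio test on column a — row 1: 14/4 = 7/2; row 2: 10/3 = 10/3; row 3: 9/2 = 9/2. Minimum is 10/3 at row 2 (s2 leaves); pivot element 3.
Divide row 2 by 3; eliminate column a from the other rows.
In the new row 2, the RHS entry is the old entry divided by the pivot: 10/3 = 10/3.

10/3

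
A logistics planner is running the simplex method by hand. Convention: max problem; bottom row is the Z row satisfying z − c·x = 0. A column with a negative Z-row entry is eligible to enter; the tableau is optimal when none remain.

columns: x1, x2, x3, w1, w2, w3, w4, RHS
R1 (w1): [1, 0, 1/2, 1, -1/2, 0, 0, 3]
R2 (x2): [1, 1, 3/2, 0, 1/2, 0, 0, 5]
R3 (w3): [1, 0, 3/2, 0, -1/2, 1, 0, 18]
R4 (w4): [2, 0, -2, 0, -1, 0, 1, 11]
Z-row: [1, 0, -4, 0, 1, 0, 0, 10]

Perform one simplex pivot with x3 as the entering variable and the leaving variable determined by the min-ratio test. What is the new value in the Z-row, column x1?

Ratio test on column x3 — row 1: 3/(1/2) = 6; row 2: 5/(3/2) = 10/3; row 3: 18/(3/2) = 12; row 4: entry -2 ≤ 0. Minimum is 10/3 at row 2 (x2 leaves); pivot element 3/2.
Divide row 2 by 3/2; eliminate column x3 from the other rows.
Z-row update in column x1: 1 − (-4)·(2/3) = 11/3.

11/3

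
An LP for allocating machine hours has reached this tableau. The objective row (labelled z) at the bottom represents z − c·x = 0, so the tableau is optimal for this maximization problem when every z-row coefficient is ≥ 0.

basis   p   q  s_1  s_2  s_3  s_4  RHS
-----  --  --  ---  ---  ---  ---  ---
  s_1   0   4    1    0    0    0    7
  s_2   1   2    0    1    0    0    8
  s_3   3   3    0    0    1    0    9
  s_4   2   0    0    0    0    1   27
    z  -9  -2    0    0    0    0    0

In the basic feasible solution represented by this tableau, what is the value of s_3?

9

s_3 is basic (row 3); its value is the RHS of that row, 9.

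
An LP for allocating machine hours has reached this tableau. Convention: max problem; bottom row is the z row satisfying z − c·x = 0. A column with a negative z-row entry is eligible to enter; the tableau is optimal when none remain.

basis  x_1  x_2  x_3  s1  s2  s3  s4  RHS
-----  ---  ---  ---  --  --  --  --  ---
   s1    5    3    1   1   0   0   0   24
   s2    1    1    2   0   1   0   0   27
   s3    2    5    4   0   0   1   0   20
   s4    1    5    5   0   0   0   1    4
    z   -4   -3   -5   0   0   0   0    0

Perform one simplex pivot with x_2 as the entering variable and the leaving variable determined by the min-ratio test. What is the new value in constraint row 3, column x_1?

Ratio test on column x_2 — row 1: 24/3 = 8; row 2: 27/1 = 27; row 3: 20/5 = 4; row 4: 4/5 = 4/5. Minimum is 4/5 at row 4 (s4 leaves); pivot element 5.
Divide row 4 by 5; eliminate column x_2 from the other rows.
Row 3 update in column x_1: 2 − 5·(1/5) = 1.

1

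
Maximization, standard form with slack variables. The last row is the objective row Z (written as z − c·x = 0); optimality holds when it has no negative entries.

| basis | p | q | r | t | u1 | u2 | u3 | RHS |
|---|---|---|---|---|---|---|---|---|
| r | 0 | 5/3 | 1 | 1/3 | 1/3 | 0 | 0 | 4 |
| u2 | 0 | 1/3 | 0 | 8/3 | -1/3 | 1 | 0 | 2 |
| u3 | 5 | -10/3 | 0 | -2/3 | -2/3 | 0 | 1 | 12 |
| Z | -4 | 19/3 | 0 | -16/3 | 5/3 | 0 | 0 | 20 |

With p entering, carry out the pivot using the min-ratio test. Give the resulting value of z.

148/5

Ratio test on column p — row 1: entry 0 ≤ 0; row 2: entry 0 ≤ 0; row 3: 12/5 = 12/5. Minimum is 12/5 at row 3 (u3 leaves); pivot element 5.
Pivot on row 3; the Z-row RHS becomes 20 − (-4)·(12/5) = 148/5.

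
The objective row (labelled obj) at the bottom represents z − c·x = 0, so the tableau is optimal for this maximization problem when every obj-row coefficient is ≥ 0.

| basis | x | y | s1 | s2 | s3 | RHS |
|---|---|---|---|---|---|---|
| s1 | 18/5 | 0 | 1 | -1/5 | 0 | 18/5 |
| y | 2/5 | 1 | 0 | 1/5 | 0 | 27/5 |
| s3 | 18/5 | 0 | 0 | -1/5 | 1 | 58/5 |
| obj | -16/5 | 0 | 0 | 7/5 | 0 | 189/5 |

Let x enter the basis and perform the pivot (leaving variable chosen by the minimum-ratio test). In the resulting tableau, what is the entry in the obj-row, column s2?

11/9

Ratio test on column x — row 1: (18/5)/(18/5) = 1; row 2: (27/5)/(2/5) = 27/2; row 3: (58/5)/(18/5) = 29/9. Minimum is 1 at row 1 (s1 leaves); pivot element 18/5.
Divide row 1 by 18/5; eliminate column x from the other rows.
obj-row update in column s2: 7/5 − (-16/5)·(-1/18) = 11/9.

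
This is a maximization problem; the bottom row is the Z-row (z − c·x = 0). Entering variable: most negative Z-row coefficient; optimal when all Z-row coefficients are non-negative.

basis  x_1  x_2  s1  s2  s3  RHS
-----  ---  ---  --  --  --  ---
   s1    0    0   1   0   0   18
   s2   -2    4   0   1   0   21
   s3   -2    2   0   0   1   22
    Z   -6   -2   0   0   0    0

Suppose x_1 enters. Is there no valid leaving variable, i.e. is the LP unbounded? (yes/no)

yes

Every constraint-row entry in column x_1 is ≤ 0, so increasing x_1 is unbounded.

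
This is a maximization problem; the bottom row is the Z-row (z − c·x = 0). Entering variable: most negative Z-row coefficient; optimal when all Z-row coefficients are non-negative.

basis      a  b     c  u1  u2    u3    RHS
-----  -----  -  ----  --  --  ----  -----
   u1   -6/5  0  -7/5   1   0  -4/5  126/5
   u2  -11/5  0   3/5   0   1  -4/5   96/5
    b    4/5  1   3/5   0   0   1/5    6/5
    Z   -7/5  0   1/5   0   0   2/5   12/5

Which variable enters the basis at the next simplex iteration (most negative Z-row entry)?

Negative Z-row entries: a: -7/5.
The most negative is -7/5 in column a, so a enters.

a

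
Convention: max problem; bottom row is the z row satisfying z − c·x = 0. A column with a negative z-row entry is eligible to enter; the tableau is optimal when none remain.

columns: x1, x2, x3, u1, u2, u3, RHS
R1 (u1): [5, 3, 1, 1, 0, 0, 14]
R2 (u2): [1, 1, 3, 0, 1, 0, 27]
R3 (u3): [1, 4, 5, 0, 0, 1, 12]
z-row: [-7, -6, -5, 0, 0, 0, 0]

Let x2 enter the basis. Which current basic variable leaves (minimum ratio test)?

u3

Column x2 entries and ratios — u1: 14/3 = 14/3; u2: 27/1 = 27; u3: 12/4 = 3.
Smallest ratio is 3 in the row of u3, so u3 leaves.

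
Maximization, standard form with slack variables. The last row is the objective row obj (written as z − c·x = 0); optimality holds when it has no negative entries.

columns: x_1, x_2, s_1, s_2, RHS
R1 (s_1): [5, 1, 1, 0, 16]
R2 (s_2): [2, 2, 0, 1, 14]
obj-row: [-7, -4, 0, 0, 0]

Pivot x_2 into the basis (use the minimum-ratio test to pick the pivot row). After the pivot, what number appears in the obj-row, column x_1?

-3

Ratio test on column x_2 — row 1: 16/1 = 16; row 2: 14/2 = 7. Minimum is 7 at row 2 (s_2 leaves); pivot element 2.
Divide row 2 by 2; eliminate column x_2 from the other rows.
obj-row update in column x_1: -7 − (-4)·1 = -3.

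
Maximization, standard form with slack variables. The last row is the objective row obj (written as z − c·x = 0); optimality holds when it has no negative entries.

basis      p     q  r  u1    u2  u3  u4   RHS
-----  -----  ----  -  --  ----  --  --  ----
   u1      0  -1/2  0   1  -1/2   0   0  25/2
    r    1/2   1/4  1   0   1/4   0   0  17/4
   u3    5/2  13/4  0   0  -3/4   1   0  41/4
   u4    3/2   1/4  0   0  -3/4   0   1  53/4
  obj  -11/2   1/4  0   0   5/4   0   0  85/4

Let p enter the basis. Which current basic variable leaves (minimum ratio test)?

Column p entries and ratios — u1: 0 ≤ 0, skip; r: (17/4)/(1/2) = 17/2; u3: (41/4)/(5/2) = 41/10; u4: (53/4)/(3/2) = 53/6.
Smallest ratio is 41/10 in the row of u3, so u3 leaves.

u3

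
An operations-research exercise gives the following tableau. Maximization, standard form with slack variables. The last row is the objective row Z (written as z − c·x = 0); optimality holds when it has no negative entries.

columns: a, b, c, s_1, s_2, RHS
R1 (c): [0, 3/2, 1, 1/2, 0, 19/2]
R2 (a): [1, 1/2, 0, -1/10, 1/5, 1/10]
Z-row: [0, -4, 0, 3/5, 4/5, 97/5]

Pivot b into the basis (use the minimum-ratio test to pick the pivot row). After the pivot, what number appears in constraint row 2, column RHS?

Ratio test on column b — row 1: (19/2)/(3/2) = 19/3; row 2: (1/10)/(1/2) = 1/5. Minimum is 1/5 at row 2 (a leaves); pivot element 1/2.
Divide row 2 by 1/2; eliminate column b from the other rows.
In the new row 2, the RHS entry is the old entry divided by the pivot: (1/10)/(1/2) = 1/5.

1/5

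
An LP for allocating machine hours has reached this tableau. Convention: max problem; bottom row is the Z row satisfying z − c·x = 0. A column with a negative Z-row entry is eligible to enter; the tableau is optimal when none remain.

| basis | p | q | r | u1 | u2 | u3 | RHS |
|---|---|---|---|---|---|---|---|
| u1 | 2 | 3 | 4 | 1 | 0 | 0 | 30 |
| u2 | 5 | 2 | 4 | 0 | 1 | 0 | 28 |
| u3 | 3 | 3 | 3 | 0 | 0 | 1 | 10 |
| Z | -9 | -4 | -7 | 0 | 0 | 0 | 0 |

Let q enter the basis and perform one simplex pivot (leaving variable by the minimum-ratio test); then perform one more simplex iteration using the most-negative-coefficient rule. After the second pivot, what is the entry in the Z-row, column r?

Ratio test on column q — row 1: 30/3 = 10; row 2: 28/2 = 14; row 3: 10/3 = 10/3. Minimum is 10/3 at row 3 (u3 leaves); pivot element 3.
Divide row 3 by 3; eliminate column q from the other rows.
Second iteration: most negative Z-row entry is -5 in column p, so p enters.
Ratio test on column p — row 1: entry -1 ≤ 0; row 2: (64/3)/3 = 64/9; row 3: (10/3)/1 = 10/3. Minimum is 10/3 at row 3 (q leaves); pivot element 1.
Divide row 3 by 1; eliminate column p from the other rows.
After both pivots, the entry at the Z-row, column r is 2.

2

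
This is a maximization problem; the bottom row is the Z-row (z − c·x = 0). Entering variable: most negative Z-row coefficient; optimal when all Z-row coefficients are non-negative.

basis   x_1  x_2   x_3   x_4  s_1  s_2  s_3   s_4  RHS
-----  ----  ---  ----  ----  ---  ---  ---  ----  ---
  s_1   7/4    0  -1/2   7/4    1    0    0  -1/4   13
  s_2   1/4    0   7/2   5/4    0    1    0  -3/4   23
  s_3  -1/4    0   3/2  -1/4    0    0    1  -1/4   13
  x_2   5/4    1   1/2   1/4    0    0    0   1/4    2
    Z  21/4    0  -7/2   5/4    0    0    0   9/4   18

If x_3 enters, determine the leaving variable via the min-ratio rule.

x_2

Column x_3 entries and ratios — s_1: -1/2 ≤ 0, skip; s_2: 23/(7/2) = 46/7; s_3: 13/(3/2) = 26/3; x_2: 2/(1/2) = 4.
Smallest ratio is 4 in the row of x_2, so x_2 leaves.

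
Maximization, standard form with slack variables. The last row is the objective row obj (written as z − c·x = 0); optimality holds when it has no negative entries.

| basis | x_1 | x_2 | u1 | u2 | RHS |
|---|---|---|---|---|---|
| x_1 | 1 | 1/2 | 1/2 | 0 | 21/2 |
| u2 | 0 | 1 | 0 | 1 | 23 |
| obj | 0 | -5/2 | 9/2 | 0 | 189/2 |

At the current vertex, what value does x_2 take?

0

x_2 is not in the basis, so in the current basic feasible solution x_2 = 0.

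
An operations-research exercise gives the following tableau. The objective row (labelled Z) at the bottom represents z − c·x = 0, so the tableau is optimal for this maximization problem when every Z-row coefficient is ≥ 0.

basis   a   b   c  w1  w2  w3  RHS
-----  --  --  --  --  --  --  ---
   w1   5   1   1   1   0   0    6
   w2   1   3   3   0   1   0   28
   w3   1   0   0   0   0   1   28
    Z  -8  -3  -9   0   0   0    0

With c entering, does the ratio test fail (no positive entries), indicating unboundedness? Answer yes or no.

Column c has positive entries in row(s) 1, 2, so the ratio test bounds it — not unbounded.

no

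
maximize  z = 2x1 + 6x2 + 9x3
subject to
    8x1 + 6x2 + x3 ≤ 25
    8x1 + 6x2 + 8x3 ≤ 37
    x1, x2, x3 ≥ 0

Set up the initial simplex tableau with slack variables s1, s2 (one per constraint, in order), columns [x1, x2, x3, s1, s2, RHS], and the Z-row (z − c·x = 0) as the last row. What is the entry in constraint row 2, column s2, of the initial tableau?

1

Slack s2 belongs to constraint 2; its column is the unit vector e_2, so the entry in row 2 is 1.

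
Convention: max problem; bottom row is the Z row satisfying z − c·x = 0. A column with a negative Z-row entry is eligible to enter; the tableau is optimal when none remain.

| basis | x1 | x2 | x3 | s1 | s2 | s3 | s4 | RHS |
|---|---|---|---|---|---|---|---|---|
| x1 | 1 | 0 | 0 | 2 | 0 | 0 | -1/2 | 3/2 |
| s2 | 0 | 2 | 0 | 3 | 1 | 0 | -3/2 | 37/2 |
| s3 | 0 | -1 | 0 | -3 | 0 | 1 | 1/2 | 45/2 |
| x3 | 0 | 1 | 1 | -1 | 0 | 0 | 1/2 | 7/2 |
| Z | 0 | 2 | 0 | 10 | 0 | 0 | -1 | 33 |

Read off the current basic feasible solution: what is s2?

s2 is basic (row 2); its value is the RHS of that row, 37/2.

37/2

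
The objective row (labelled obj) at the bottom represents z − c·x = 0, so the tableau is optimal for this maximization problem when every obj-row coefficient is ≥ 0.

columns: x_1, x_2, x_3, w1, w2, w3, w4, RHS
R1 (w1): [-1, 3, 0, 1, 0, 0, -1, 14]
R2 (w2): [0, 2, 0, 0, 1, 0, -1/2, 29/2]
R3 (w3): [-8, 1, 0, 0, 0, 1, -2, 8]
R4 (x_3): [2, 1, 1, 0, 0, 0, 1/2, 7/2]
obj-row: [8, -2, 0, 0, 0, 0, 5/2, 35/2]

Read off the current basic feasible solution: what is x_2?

0

x_2 is not in the basis, so in the current basic feasible solution x_2 = 0.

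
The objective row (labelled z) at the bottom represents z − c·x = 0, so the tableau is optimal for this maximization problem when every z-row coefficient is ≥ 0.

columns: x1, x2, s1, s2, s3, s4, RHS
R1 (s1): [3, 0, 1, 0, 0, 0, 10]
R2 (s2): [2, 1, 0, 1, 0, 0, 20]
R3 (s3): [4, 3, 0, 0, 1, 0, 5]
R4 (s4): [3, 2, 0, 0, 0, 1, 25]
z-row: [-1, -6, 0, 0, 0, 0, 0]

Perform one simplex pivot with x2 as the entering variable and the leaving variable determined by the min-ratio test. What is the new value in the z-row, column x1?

7

Ratio test on column x2 — row 1: entry 0 ≤ 0; row 2: 20/1 = 20; row 3: 5/3 = 5/3; row 4: 25/2 = 25/2. Minimum is 5/3 at row 3 (s3 leaves); pivot element 3.
Divide row 3 by 3; eliminate column x2 from the other rows.
z-row update in column x1: -1 − (-6)·(4/3) = 7.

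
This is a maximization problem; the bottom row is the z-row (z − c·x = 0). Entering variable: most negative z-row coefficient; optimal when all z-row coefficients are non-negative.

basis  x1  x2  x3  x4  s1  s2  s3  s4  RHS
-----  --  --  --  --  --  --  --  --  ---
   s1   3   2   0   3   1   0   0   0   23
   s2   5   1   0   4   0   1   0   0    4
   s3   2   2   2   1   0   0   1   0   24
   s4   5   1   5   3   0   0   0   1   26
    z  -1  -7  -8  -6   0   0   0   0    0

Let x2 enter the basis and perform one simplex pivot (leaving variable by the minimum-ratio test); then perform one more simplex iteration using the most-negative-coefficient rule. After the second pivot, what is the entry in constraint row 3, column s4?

Ratio test on column x2 — row 1: 23/2 = 23/2; row 2: 4/1 = 4; row 3: 24/2 = 12; row 4: 26/1 = 26. Minimum is 4 at row 2 (s2 leaves); pivot element 1.
Divide row 2 by 1; eliminate column x2 from the other rows.
Second iteration: most negative z-row entry is -8 in column x3, so x3 enters.
Ratio test on column x3 — row 1: entry 0 ≤ 0; row 2: entry 0 ≤ 0; row 3: 16/2 = 8; row 4: 22/5 = 22/5. Minimum is 22/5 at row 4 (s4 leaves); pivot element 5.
Divide row 4 by 5; eliminate column x3 from the other rows.
After both pivots, the entry at constraint row 3, column s4 is -2/5.

-2/5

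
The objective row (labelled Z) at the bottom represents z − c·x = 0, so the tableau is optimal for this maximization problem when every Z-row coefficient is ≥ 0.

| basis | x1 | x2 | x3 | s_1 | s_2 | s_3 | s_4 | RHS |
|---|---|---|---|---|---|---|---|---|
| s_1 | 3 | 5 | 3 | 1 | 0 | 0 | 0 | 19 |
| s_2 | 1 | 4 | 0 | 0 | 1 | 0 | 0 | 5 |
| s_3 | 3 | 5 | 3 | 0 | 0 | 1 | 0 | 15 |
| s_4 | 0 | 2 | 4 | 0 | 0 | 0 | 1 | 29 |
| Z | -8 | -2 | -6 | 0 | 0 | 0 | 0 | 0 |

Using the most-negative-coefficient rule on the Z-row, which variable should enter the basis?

Negative Z-row entries: x1: -8, x2: -2, x3: -6.
The most negative is -8 in column x1, so x1 enters.

x1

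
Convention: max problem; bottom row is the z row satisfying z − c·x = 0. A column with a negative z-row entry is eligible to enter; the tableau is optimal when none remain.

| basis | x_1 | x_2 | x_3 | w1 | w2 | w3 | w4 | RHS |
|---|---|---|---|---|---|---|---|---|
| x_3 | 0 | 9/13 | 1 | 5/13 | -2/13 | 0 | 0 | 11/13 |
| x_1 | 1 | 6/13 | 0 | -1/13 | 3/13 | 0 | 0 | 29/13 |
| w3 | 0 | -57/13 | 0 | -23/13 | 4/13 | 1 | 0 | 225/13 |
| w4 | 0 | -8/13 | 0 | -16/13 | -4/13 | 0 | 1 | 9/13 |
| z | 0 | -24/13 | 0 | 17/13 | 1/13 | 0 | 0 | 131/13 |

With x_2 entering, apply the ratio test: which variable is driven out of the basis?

x_3

Column x_2 entries and ratios — x_3: (11/13)/(9/13) = 11/9; x_1: (29/13)/(6/13) = 29/6; w3: -57/13 ≤ 0, skip; w4: -8/13 ≤ 0, skip.
Smallest ratio is 11/9 in the row of x_3, so x_3 leaves.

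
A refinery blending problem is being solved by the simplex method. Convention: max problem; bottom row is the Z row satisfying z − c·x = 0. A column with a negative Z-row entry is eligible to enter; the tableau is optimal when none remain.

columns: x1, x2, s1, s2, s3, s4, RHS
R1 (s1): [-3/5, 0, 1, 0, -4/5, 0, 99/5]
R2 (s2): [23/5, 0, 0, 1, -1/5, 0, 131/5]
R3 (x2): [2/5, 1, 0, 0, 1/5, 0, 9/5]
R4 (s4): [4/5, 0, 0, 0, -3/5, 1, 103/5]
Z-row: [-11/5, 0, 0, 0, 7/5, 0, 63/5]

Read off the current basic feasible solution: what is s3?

s3 is not in the basis, so in the current basic feasible solution s3 = 0.

0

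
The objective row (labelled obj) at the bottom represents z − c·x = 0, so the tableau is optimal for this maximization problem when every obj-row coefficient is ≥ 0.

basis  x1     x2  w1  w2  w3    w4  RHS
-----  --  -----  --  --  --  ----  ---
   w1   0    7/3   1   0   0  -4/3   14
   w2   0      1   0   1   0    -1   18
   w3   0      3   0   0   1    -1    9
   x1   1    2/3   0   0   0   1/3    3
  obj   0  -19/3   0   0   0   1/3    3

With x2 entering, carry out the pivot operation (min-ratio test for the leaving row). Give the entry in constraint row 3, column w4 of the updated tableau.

Ratio test on column x2 — row 1: 14/(7/3) = 6; row 2: 18/1 = 18; row 3: 9/3 = 3; row 4: 3/(2/3) = 9/2. Minimum is 3 at row 3 (w3 leaves); pivot element 3.
Divide row 3 by 3; eliminate column x2 from the other rows.
In the new row 3, the w4 entry is the old entry divided by the pivot: (-1)/3 = -1/3.

-1/3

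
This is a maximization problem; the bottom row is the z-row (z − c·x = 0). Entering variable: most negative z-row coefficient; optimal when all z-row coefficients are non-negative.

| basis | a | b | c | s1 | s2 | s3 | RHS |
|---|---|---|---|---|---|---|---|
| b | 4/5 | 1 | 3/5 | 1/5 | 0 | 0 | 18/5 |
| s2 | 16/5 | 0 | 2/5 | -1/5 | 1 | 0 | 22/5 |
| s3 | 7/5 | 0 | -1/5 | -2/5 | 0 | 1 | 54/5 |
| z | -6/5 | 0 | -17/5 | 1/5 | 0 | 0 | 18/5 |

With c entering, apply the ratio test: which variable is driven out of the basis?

Column c entries and ratios — b: (18/5)/(3/5) = 6; s2: (22/5)/(2/5) = 11; s3: -1/5 ≤ 0, skip.
Smallest ratio is 6 in the row of b, so b leaves.

b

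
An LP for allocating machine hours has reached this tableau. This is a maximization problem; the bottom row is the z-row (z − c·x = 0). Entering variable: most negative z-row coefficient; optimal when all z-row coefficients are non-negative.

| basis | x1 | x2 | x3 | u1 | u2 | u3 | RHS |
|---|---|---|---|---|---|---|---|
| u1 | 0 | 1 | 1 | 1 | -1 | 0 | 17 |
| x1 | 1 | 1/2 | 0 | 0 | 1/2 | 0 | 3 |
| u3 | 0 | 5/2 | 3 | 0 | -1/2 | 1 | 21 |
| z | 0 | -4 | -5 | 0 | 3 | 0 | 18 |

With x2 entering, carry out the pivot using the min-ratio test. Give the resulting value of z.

Ratio test on column x2 — row 1: 17/1 = 17; row 2: 3/(1/2) = 6; row 3: 21/(5/2) = 42/5. Minimum is 6 at row 2 (x1 leaves); pivot element 1/2.
Pivot on row 2; the z-row RHS becomes 18 − (-4)·6 = 42.

42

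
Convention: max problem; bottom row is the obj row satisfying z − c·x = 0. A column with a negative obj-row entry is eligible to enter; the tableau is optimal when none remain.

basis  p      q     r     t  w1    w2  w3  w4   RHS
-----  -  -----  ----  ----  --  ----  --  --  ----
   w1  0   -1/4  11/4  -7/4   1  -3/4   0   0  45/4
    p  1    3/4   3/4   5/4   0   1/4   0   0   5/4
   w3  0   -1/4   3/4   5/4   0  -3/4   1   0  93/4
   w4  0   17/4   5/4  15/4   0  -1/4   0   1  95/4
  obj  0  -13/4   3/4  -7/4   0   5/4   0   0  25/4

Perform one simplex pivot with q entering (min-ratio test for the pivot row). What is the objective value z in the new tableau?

35/3

Ratio test on column q — row 1: entry -1/4 ≤ 0; row 2: (5/4)/(3/4) = 5/3; row 3: entry -1/4 ≤ 0; row 4: (95/4)/(17/4) = 95/17. Minimum is 5/3 at row 2 (p leaves); pivot element 3/4.
Pivot on row 2; the obj-row RHS becomes 25/4 − (-13/4)·(5/3) = 35/3.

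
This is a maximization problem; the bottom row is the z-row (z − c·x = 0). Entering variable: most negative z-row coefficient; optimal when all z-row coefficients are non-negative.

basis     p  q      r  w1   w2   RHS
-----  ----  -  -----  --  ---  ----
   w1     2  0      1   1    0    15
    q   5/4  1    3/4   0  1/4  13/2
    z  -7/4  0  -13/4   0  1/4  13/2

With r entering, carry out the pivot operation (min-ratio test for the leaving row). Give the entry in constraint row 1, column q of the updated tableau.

-4/3

Ratio test on column r — row 1: 15/1 = 15; row 2: (13/2)/(3/4) = 26/3. Minimum is 26/3 at row 2 (q leaves); pivot element 3/4.
Divide row 2 by 3/4; eliminate column r from the other rows.
Row 1 update in column q: 0 − 1·(4/3) = -4/3.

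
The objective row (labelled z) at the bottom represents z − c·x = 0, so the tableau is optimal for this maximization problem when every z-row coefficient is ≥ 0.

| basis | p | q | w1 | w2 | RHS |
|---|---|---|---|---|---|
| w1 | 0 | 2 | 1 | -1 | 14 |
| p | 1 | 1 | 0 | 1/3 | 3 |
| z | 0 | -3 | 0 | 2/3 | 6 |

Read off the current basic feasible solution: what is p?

p is basic (row 2); its value is the RHS of that row, 3.

3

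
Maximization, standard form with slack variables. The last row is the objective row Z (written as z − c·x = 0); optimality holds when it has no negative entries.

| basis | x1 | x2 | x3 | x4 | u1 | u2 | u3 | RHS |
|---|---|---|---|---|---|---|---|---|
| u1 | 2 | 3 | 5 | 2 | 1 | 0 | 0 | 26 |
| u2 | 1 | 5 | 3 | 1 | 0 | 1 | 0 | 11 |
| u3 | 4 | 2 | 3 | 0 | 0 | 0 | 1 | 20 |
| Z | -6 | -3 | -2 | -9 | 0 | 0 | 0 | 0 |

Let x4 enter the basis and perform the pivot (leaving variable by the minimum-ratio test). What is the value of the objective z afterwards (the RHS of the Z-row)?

99

Ratio test on column x4 — row 1: 26/2 = 13; row 2: 11/1 = 11; row 3: entry 0 ≤ 0. Minimum is 11 at row 2 (u2 leaves); pivot element 1.
Pivot on row 2; the Z-row RHS becomes 0 − (-9)·11 = 99.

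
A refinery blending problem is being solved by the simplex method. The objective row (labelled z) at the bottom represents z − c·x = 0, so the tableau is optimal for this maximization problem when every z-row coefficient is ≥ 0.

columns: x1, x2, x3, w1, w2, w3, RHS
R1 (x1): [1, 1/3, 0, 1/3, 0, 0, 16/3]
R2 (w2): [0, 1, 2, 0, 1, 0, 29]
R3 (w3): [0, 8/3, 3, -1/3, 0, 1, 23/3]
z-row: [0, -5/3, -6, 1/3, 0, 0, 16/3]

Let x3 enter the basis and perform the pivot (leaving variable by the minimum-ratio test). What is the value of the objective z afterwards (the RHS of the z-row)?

62/3

Ratio test on column x3 — row 1: entry 0 ≤ 0; row 2: 29/2 = 29/2; row 3: (23/3)/3 = 23/9. Minimum is 23/9 at row 3 (w3 leaves); pivot element 3.
Pivot on row 3; the z-row RHS becomes 16/3 − (-6)·(23/9) = 62/3.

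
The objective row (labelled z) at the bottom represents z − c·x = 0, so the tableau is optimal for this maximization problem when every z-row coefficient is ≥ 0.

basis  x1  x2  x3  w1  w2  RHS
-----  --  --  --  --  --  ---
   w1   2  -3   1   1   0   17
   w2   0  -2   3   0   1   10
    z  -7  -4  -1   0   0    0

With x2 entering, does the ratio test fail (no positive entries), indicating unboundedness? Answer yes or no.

Every constraint-row entry in column x2 is ≤ 0, so increasing x2 is unbounded.

yes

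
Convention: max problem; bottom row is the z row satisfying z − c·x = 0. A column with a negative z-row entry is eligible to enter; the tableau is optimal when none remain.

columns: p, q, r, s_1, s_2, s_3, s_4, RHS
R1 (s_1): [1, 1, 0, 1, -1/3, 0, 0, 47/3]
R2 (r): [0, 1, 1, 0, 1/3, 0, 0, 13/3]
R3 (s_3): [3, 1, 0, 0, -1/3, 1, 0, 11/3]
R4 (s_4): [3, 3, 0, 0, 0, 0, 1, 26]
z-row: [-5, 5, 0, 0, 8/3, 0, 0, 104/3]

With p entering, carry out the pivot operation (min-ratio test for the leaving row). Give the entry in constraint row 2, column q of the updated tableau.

1

Ratio test on column p — row 1: (47/3)/1 = 47/3; row 2: entry 0 ≤ 0; row 3: (11/3)/3 = 11/9; row 4: 26/3 = 26/3. Minimum is 11/9 at row 3 (s_3 leaves); pivot element 3.
Divide row 3 by 3; eliminate column p from the other rows.
Row 2 update in column q: 1 − 0·(1/3) = 1.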